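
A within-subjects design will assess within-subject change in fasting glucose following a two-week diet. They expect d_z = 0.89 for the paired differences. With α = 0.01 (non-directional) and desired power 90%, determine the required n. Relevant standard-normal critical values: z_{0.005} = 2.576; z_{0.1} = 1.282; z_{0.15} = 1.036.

For a paired (one-sample on differences) test: n = ((z_{α/2} + z_β) / d)².
z_{α/2} + z_β = 2.576 + 1.282 = 3.858.
n = (3.858 / 0.89)² = 4.335² = 18.79.
Round up.

n = 19 pairs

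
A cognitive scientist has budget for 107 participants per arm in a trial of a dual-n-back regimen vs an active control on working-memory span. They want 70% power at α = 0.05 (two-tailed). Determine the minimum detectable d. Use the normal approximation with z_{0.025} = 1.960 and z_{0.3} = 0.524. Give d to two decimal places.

For two independent groups of n = 107 each: d_min = (z_{α/2} + z_β)·√(2/n).
z-sum = 1.960 + 0.524 = 2.484.
d_min = 2.484 × √(2/107) = 2.484 × 0.1367 = 0.340.

d_min ≈ 0.34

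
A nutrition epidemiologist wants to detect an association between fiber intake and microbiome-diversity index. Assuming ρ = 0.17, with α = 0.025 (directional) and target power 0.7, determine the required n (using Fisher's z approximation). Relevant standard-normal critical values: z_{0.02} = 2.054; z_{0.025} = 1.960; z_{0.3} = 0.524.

Fisher's z: C = ½·ln((1+r)/(1−r)) = ½·ln(1.4096) = 0.1717.
n = ((z_{α} + z_β)/C)² + 3.
(1.960 + 0.524) / 0.1717 = 2.484 / 0.1717 = 14.467.
n = 14.467² + 3 = 209.30 + 3 = 212.3.
Round up.

n = 213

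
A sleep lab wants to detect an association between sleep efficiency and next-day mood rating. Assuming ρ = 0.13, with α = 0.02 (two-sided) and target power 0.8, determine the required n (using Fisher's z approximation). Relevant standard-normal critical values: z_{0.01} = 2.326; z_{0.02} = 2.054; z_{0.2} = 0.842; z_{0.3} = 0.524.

Fisher's z: C = ½·ln((1+r)/(1−r)) = ½·ln(1.2989) = 0.1307.
n = ((z_{α/2} + z_β)/C)² + 3.
(2.326 + 0.842) / 0.1307 = 3.168 / 0.1307 = 24.239.
n = 24.239² + 3 = 587.52 + 3 = 590.5.
Round up.

n = 591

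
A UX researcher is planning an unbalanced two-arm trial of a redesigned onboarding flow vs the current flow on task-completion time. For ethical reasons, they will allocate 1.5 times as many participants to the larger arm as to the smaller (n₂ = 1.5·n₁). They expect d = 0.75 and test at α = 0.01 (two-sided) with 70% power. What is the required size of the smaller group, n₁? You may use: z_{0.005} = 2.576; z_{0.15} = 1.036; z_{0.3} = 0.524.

With allocation ratio k = n₂/n₁ = 1.5, Var(x̄₁−x̄₂) = σ²(1/n₁ + 1/(k·n₁)) = σ²·(k+1)/(k·n₁).
So n₁ = (1 + 1/k)·((z_{α/2} + z_β)/d)² = 1.667 × (3.100/0.75)².
n₁ = 1.667 × 17.08 = 28.5.
Round up: n₁ = 29, giving n₂ = ⌈1.5 × 29⌉ = ⌈43.5⌉ = 44.

n₁ = 29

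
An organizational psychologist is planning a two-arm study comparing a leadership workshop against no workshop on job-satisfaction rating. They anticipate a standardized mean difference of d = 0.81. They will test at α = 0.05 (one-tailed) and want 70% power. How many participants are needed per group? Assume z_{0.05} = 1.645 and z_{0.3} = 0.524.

For two independent groups with equal n: n = 2·((z_{α} + z_β) / d)².
z_{α} + z_β = 1.645 + 0.524 = 2.169.
n = 2 × (2.169 / 0.81)² = 2 × 2.678² = 2 × 7.17 = 14.3.
Round up to the next whole participant.

n = 15 per group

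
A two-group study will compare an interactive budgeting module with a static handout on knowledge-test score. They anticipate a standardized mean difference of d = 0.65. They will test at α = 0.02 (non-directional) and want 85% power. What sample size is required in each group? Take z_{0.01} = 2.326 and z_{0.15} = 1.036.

For two independent groups with equal n: n = 2·((z_{α/2} + z_β) / d)².
z_{α/2} + z_β = 2.326 + 1.036 = 3.362.
n = 2 × (3.362 / 0.65)² = 2 × 5.172² = 2 × 26.75 = 53.5.
Round up to the next whole participant.

n = 54 per group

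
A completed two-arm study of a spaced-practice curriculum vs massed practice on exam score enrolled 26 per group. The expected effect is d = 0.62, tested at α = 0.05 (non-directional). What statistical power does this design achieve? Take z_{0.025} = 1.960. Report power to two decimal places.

For two equal groups, power = Φ(d·√(n/2) − z_{α/2}).
d·√(n/2) = 0.62 × √(26/2) = 0.62 × 3.606 = 2.235.
z_β = 2.235 − 1.960 = 0.275.
Power = Φ(0.275) = 0.609.

power ≈ 0.61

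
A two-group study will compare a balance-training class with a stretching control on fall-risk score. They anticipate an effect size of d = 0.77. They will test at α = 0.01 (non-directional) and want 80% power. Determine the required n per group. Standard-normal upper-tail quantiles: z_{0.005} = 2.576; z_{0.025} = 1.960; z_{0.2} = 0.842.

n = 40 per group

For two independent groups with equal n: n = 2·((z_{α/2} + z_β) / d)².
z_{α/2} + z_β = 2.576 + 0.842 = 3.418.
n = 2 × (3.418 / 0.77)² = 2 × 4.439² = 2 × 19.70 = 39.4.
Round up to the next whole participant.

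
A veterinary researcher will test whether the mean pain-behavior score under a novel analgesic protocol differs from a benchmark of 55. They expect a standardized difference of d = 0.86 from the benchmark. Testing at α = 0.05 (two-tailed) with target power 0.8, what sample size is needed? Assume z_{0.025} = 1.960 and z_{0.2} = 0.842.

For a one-sample test: n = ((z_{α/2} + z_β) / d)².
z_{α/2} + z_β = 1.960 + 0.842 = 2.802.
n = (2.802 / 0.86)² = 3.258² = 10.62.
Round up.

n = 11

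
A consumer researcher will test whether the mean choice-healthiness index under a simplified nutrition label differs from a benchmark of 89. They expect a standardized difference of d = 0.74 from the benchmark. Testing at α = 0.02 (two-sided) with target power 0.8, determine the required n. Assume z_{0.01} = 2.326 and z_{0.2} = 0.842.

For a one-sample test: n = ((z_{α/2} + z_β) / d)².
z_{α/2} + z_β = 2.326 + 0.842 = 3.168.
n = (3.168 / 0.74)² = 4.281² = 18.33.
Round up.

n = 19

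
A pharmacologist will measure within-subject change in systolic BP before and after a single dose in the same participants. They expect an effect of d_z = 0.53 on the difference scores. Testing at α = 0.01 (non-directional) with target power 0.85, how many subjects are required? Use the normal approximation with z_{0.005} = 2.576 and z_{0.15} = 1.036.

n = 47 pairs

For a paired (one-sample on differences) test: n = ((z_{α/2} + z_β) / d)².
z_{α/2} + z_β = 2.576 + 1.036 = 3.612.
n = (3.612 / 0.53)² = 6.815² = 46.45.
Round up.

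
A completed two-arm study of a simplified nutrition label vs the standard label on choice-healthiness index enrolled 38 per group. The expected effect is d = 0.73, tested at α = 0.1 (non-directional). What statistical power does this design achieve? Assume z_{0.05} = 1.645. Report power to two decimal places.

power ≈ 0.94

For two equal groups, power = Φ(d·√(n/2) − z_{α/2}).
d·√(n/2) = 0.73 × √(38/2) = 0.73 × 4.359 = 3.182.
z_β = 3.182 − 1.645 = 1.537.
Power = Φ(1.537) = 0.938.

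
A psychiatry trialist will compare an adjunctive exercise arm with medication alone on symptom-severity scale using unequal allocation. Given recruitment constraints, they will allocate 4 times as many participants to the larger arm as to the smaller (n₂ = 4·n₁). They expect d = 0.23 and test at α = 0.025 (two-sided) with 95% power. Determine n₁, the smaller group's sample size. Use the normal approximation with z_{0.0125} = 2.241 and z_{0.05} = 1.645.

n₁ = 357

With allocation ratio k = n₂/n₁ = 4, Var(x̄₁−x̄₂) = σ²(1/n₁ + 1/(k·n₁)) = σ²·(k+1)/(k·n₁).
So n₁ = (1 + 1/k)·((z_{α/2} + z_β)/d)² = 1.250 × (3.886/0.23)².
n₁ = 1.250 × 285.46 = 356.8.
Round up: n₁ = 357, giving n₂ = 4 × 357 = 1428.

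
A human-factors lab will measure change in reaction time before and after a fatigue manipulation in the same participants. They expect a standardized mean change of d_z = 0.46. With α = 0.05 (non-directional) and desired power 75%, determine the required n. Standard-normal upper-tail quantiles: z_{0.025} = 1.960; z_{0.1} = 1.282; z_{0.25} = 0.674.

n = 33 pairs

For a paired (one-sample on differences) test: n = ((z_{α/2} + z_β) / d)².
z_{α/2} + z_β = 1.960 + 0.674 = 2.634.
n = (2.634 / 0.46)² = 5.726² = 32.79.
Round up.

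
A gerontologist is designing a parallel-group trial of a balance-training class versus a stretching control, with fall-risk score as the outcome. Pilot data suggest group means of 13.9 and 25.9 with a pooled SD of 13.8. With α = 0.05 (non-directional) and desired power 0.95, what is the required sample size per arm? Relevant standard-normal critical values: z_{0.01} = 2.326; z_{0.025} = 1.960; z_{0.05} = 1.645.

n = 35 per group

Cohen's d = |M₁ − M₂| / SD_pooled = |13.9 − 25.9| / 13.8 = 12.0 / 13.8 = 0.870.
For two independent groups with equal n: n = 2·((z_{α/2} + z_β) / d)².
z_{α/2} + z_β = 1.960 + 1.645 = 3.605.
n = 2 × (3.605 / 0.870)² = 2 × 4.144² = 2 × 17.17 = 34.3.
Round up to the next whole participant.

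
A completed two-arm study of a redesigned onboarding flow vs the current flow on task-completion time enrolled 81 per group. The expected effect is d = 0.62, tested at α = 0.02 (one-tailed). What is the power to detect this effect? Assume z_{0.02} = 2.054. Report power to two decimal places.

For two equal groups, power = Φ(d·√(n/2) − z_{α}).
d·√(n/2) = 0.62 × √(81/2) = 0.62 × 6.364 = 3.946.
z_β = 3.946 − 2.054 = 1.892.
Power = Φ(1.892) = 0.971.

power ≈ 0.97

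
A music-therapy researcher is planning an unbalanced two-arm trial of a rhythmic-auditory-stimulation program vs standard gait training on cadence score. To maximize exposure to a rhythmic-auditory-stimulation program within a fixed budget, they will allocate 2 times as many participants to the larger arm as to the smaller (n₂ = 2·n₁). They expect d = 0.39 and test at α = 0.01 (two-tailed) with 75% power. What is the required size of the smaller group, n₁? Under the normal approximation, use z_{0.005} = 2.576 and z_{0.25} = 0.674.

With allocation ratio k = n₂/n₁ = 2, Var(x̄₁−x̄₂) = σ²(1/n₁ + 1/(k·n₁)) = σ²·(k+1)/(k·n₁).
So n₁ = (1 + 1/k)·((z_{α/2} + z_β)/d)² = 1.500 × (3.250/0.39)².
n₁ = 1.500 × 69.44 = 104.2.
Round up: n₁ = 105, giving n₂ = 2 × 105 = 210.

n₁ = 105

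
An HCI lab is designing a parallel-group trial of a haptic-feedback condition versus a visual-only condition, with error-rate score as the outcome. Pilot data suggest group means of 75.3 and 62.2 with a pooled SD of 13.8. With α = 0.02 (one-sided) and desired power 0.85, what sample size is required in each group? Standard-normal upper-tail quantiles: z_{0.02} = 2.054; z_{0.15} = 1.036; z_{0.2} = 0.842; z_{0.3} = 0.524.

n = 22 per group

Cohen's d = |M₁ − M₂| / SD_pooled = |75.3 − 62.2| / 13.8 = 13.1 / 13.8 = 0.949.
For two independent groups with equal n: n = 2·((z_{α} + z_β) / d)².
z_{α} + z_β = 2.054 + 1.036 = 3.090.
n = 2 × (3.090 / 0.949)² = 2 × 3.256² = 2 × 10.60 = 21.2.
Round up to the next whole participant.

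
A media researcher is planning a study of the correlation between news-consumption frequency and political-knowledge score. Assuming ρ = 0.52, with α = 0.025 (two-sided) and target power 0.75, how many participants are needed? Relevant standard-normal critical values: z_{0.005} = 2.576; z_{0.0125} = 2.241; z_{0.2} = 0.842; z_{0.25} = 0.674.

n = 29

Fisher's z: C = ½·ln((1+r)/(1−r)) = ½·ln(3.1667) = 0.5763.
n = ((z_{α/2} + z_β)/C)² + 3.
(2.241 + 0.674) / 0.5763 = 2.915 / 0.5763 = 5.058.
n = 5.058² + 3 = 25.58 + 3 = 28.6.
Round up.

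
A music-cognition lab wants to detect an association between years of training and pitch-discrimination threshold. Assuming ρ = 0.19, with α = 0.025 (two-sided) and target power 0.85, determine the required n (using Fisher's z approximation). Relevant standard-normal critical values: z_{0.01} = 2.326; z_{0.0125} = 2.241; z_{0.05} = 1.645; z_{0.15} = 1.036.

Fisher's z: C = ½·ln((1+r)/(1−r)) = ½·ln(1.4691) = 0.1923.
n = ((z_{α/2} + z_β)/C)² + 3.
(2.241 + 1.036) / 0.1923 = 3.277 / 0.1923 = 17.041.
n = 17.041² + 3 = 290.40 + 3 = 293.4.
Round up.

n = 294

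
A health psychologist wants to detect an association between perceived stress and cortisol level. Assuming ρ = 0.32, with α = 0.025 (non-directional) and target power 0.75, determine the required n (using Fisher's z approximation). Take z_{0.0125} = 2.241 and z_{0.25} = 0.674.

Fisher's z: C = ½·ln((1+r)/(1−r)) = ½·ln(1.9412) = 0.3316.
n = ((z_{α/2} + z_β)/C)² + 3.
(2.241 + 0.674) / 0.3316 = 2.915 / 0.3316 = 8.791.
n = 8.791² + 3 = 77.28 + 3 = 80.3.
Round up.

n = 81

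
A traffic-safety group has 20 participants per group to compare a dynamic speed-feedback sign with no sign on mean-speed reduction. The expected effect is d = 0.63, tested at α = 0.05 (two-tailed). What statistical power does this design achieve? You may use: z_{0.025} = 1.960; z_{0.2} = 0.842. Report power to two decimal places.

For two equal groups, power = Φ(d·√(n/2) − z_{α/2}).
d·√(n/2) = 0.63 × √(20/2) = 0.63 × 3.162 = 1.992.
z_β = 1.992 − 1.960 = 0.032.
Power = Φ(0.032) = 0.513.

power ≈ 0.51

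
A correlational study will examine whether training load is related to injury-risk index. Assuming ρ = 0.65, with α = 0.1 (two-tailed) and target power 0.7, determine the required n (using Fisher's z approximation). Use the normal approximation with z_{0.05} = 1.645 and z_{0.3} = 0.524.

n = 11

Fisher's z: C = ½·ln((1+r)/(1−r)) = ½·ln(4.7143) = 0.7753.
n = ((z_{α/2} + z_β)/C)² + 3.
(1.645 + 0.524) / 0.7753 = 2.169 / 0.7753 = 2.798.
n = 2.798² + 3 = 7.83 + 3 = 10.8.
Round up.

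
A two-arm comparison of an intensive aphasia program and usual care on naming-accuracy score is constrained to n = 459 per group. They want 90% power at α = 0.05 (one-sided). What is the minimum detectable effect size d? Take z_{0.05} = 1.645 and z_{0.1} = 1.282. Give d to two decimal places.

For two independent groups of n = 459 each: d_min = (z_{α} + z_β)·√(2/n).
z-sum = 1.645 + 1.282 = 2.927.
d_min = 2.927 × √(2/459) = 2.927 × 0.0660 = 0.193.

d_min ≈ 0.19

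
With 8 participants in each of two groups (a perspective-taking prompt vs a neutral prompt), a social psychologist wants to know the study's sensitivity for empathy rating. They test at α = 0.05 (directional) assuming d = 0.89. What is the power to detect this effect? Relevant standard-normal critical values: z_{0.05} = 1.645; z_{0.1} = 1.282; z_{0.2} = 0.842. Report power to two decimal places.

power ≈ 0.55

For two equal groups, power = Φ(d·√(n/2) − z_{α}).
d·√(n/2) = 0.89 × √(8/2) = 0.89 × 2.000 = 1.780.
z_β = 1.780 − 1.645 = 0.135.
Power = Φ(0.135) = 0.554.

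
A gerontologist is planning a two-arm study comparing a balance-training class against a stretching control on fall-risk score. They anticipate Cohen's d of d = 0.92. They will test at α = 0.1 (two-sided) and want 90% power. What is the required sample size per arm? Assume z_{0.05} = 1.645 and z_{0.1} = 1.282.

For two independent groups with equal n: n = 2·((z_{α/2} + z_β) / d)².
z_{α/2} + z_β = 1.645 + 1.282 = 2.927.
n = 2 × (2.927 / 0.92)² = 2 × 3.182² = 2 × 10.12 = 20.2.
Round up to the next whole participant.

n = 21 per group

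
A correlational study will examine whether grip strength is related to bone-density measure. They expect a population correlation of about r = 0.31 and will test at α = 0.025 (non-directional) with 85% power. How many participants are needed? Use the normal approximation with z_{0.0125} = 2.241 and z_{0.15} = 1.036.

Fisher's z: C = ½·ln((1+r)/(1−r)) = ½·ln(1.8986) = 0.3205.
n = ((z_{α/2} + z_β)/C)² + 3.
(2.241 + 1.036) / 0.3205 = 3.277 / 0.3205 = 10.225.
n = 10.225² + 3 = 104.54 + 3 = 107.5.
Round up.

n = 108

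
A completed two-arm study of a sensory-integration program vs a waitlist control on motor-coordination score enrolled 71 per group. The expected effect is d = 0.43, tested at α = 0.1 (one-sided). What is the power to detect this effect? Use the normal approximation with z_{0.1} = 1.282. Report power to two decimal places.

For two equal groups, power = Φ(d·√(n/2) − z_{α}).
d·√(n/2) = 0.43 × √(71/2) = 0.43 × 5.958 = 2.562.
z_β = 2.562 − 1.282 = 1.280.
Power = Φ(1.280) = 0.900.

power ≈ 0.90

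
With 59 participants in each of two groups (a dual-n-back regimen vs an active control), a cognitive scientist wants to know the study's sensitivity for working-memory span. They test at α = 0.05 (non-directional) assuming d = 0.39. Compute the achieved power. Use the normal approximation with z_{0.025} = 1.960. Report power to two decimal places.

For two equal groups, power = Φ(d·√(n/2) − z_{α/2}).
d·√(n/2) = 0.39 × √(59/2) = 0.39 × 5.431 = 2.118.
z_β = 2.118 − 1.960 = 0.158.
Power = Φ(0.158) = 0.563.

power ≈ 0.56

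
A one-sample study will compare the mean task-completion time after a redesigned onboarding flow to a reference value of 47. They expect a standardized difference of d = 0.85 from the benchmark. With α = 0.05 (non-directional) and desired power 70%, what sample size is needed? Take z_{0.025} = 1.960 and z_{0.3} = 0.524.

n = 9

For a one-sample test: n = ((z_{α/2} + z_β) / d)².
z_{α/2} + z_β = 1.960 + 0.524 = 2.484.
n = (2.484 / 0.85)² = 2.922² = 8.54.
Round up.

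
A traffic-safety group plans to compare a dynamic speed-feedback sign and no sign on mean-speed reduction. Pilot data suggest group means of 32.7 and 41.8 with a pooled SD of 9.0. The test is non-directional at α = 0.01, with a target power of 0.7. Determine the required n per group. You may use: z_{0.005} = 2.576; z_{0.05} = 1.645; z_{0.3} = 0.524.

Cohen's d = |M₁ − M₂| / SD_pooled = |32.7 − 41.8| / 9.0 = 9.1 / 9.0 = 1.011.
For two independent groups with equal n: n = 2·((z_{α/2} + z_β) / d)².
z_{α/2} + z_β = 2.576 + 0.524 = 3.100.
n = 2 × (3.100 / 1.011)² = 2 × 3.066² = 2 × 9.40 = 18.8.
Round up to the next whole participant.

n = 19 per group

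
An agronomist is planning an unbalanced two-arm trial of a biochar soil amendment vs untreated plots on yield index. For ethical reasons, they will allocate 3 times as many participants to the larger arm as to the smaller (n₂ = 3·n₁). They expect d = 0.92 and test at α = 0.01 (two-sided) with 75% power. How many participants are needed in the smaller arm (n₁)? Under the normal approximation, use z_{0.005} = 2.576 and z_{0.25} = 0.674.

With allocation ratio k = n₂/n₁ = 3, Var(x̄₁−x̄₂) = σ²(1/n₁ + 1/(k·n₁)) = σ²·(k+1)/(k·n₁).
So n₁ = (1 + 1/k)·((z_{α/2} + z_β)/d)² = 1.333 × (3.250/0.92)².
n₁ = 1.333 × 12.48 = 16.6.
Round up: n₁ = 17, giving n₂ = 3 × 17 = 51.

n₁ = 17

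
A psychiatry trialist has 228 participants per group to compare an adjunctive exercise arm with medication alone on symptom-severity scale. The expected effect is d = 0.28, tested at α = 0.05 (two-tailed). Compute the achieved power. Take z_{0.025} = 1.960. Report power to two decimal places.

For two equal groups, power = Φ(d·√(n/2) − z_{α/2}).
d·√(n/2) = 0.28 × √(228/2) = 0.28 × 10.677 = 2.990.
z_β = 2.990 − 1.960 = 1.030.
Power = Φ(1.030) = 0.848.

power ≈ 0.85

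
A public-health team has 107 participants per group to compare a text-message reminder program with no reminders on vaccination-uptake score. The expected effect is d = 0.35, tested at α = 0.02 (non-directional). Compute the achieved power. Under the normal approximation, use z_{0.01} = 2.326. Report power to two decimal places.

For two equal groups, power = Φ(d·√(n/2) − z_{α/2}).
d·√(n/2) = 0.35 × √(107/2) = 0.35 × 7.314 = 2.560.
z_β = 2.560 − 2.326 = 0.234.
Power = Φ(0.234) = 0.593.

power ≈ 0.59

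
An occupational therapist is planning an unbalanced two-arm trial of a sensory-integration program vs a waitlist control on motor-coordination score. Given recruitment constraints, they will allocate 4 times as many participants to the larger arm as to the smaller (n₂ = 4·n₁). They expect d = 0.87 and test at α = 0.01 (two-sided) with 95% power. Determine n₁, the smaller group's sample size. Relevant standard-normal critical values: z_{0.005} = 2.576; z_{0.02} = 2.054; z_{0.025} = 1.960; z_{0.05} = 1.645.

n₁ = 30

With allocation ratio k = n₂/n₁ = 4, Var(x̄₁−x̄₂) = σ²(1/n₁ + 1/(k·n₁)) = σ²·(k+1)/(k·n₁).
So n₁ = (1 + 1/k)·((z_{α/2} + z_β)/d)² = 1.250 × (4.221/0.87)².
n₁ = 1.250 × 23.54 = 29.4.
Round up: n₁ = 30, giving n₂ = 4 × 30 = 120.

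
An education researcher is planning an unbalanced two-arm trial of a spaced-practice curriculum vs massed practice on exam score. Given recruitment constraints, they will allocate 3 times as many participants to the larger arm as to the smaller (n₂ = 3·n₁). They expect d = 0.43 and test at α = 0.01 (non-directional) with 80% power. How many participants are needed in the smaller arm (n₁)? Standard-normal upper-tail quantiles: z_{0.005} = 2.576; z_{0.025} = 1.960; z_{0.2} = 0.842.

n₁ = 85

With allocation ratio k = n₂/n₁ = 3, Var(x̄₁−x̄₂) = σ²(1/n₁ + 1/(k·n₁)) = σ²·(k+1)/(k·n₁).
So n₁ = (1 + 1/k)·((z_{α/2} + z_β)/d)² = 1.333 × (3.418/0.43)².
n₁ = 1.333 × 63.18 = 84.2.
Round up: n₁ = 85, giving n₂ = 3 × 85 = 255.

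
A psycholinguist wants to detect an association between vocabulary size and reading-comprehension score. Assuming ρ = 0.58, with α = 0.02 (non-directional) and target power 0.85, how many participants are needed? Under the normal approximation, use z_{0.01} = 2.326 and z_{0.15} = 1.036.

Fisher's z: C = ½·ln((1+r)/(1−r)) = ½·ln(3.7619) = 0.6625.
n = ((z_{α/2} + z_β)/C)² + 3.
(2.326 + 1.036) / 0.6625 = 3.362 / 0.6625 = 5.075.
n = 5.075² + 3 = 25.75 + 3 = 28.8.
Round up.

n = 29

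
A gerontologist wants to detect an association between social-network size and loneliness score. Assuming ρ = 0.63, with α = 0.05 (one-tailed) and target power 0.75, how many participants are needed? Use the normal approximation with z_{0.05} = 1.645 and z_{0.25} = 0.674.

Fisher's z: C = ½·ln((1+r)/(1−r)) = ½·ln(4.4054) = 0.7414.
n = ((z_{α} + z_β)/C)² + 3.
(1.645 + 0.674) / 0.7414 = 2.319 / 0.7414 = 3.128.
n = 3.128² + 3 = 9.78 + 3 = 12.8.
Round up.

n = 13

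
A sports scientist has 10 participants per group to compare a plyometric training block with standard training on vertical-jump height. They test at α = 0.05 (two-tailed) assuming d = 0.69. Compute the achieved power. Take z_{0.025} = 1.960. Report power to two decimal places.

power ≈ 0.34

For two equal groups, power = Φ(d·√(n/2) − z_{α/2}).
d·√(n/2) = 0.69 × √(10/2) = 0.69 × 2.236 = 1.543.
z_β = 1.543 − 1.960 = -0.417.
Power = Φ(-0.417) = 0.338.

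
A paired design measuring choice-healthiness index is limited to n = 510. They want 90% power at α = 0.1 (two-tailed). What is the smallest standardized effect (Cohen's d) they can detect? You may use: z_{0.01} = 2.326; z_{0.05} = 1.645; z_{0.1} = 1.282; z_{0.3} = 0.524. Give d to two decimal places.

d_min ≈ 0.13

For a single sample (or paired design) of n = 510: d_min = (z_{α/2} + z_β)/√n.
z-sum = 1.645 + 1.282 = 2.927.
d_min = 2.927 / √510 = 2.927 / 22.583 = 0.130.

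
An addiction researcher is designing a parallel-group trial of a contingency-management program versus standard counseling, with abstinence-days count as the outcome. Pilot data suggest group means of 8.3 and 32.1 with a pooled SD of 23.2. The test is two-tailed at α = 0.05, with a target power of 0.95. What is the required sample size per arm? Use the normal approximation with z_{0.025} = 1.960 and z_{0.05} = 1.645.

Cohen's d = |M₁ − M₂| / SD_pooled = |8.3 − 32.1| / 23.2 = 23.8 / 23.2 = 1.026.
For two independent groups with equal n: n = 2·((z_{α/2} + z_β) / d)².
z_{α/2} + z_β = 1.960 + 1.645 = 3.605.
n = 2 × (3.605 / 1.026)² = 2 × 3.514² = 2 × 12.35 = 24.7.
Round up to the next whole participant.

n = 25 per group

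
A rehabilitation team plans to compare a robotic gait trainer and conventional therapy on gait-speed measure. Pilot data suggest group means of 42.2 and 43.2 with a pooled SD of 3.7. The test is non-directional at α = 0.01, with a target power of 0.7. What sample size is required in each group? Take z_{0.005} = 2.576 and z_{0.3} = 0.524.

n = 264 per group

Cohen's d = |M₁ − M₂| / SD_pooled = |42.2 − 43.2| / 3.7 = 1.0 / 3.7 = 0.270.
For two independent groups with equal n: n = 2·((z_{α/2} + z_β) / d)².
z_{α/2} + z_β = 2.576 + 0.524 = 3.100.
n = 2 × (3.100 / 0.270)² = 2 × 11.481² = 2 × 131.82 = 263.6.
Round up to the next whole participant.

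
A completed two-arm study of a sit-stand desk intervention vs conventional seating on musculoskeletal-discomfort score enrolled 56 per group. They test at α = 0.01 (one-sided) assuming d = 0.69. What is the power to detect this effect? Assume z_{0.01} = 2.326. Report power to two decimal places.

For two equal groups, power = Φ(d·√(n/2) − z_{α}).
d·√(n/2) = 0.69 × √(56/2) = 0.69 × 5.292 = 3.651.
z_β = 3.651 − 2.326 = 1.325.
Power = Φ(1.325) = 0.907.

power ≈ 0.91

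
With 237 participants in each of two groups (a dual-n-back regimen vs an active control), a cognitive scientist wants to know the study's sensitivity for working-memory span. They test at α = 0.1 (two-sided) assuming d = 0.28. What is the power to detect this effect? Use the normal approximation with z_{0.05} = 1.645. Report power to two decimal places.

For two equal groups, power = Φ(d·√(n/2) − z_{α/2}).
d·√(n/2) = 0.28 × √(237/2) = 0.28 × 10.886 = 3.048.
z_β = 3.048 − 1.645 = 1.403.
Power = Φ(1.403) = 0.920.

power ≈ 0.92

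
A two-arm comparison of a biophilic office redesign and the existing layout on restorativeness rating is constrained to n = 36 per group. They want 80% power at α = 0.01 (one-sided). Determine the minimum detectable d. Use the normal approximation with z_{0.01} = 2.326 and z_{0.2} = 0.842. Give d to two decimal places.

For two independent groups of n = 36 each: d_min = (z_{α} + z_β)·√(2/n).
z-sum = 2.326 + 0.842 = 3.168.
d_min = 3.168 × √(2/36) = 3.168 × 0.2357 = 0.747.

d_min ≈ 0.75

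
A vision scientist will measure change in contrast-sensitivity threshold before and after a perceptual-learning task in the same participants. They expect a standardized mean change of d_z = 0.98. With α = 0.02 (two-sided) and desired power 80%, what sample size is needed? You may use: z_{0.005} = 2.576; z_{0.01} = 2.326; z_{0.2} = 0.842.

n = 11 pairs

For a paired (one-sample on differences) test: n = ((z_{α/2} + z_β) / d)².
z_{α/2} + z_β = 2.326 + 0.842 = 3.168.
n = (3.168 / 0.98)² = 3.233² = 10.45.
Round up.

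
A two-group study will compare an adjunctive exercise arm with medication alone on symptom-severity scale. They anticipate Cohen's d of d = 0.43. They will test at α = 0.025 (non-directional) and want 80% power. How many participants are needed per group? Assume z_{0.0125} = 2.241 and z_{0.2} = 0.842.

n = 103 per group

For two independent groups with equal n: n = 2·((z_{α/2} + z_β) / d)².
z_{α/2} + z_β = 2.241 + 0.842 = 3.083.
n = 2 × (3.083 / 0.43)² = 2 × 7.170² = 2 × 51.41 = 102.8.
Round up to the next whole participant.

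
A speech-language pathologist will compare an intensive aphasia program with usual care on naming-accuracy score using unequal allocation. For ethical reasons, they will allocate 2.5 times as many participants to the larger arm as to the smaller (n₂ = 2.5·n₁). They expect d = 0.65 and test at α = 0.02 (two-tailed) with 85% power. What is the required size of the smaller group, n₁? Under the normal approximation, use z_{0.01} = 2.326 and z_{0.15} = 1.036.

n₁ = 38

With allocation ratio k = n₂/n₁ = 2.5, Var(x̄₁−x̄₂) = σ²(1/n₁ + 1/(k·n₁)) = σ²·(k+1)/(k·n₁).
So n₁ = (1 + 1/k)·((z_{α/2} + z_β)/d)² = 1.400 × (3.362/0.65)².
n₁ = 1.400 × 26.75 = 37.5.
Round up: n₁ = 38, giving n₂ = 2.5 × 38 = 95.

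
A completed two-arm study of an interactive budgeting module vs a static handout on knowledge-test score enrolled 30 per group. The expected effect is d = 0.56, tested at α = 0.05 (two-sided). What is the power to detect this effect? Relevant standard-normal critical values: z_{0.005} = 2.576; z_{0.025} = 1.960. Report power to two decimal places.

For two equal groups, power = Φ(d·√(n/2) − z_{α/2}).
d·√(n/2) = 0.56 × √(30/2) = 0.56 × 3.873 = 2.169.
z_β = 2.169 − 1.960 = 0.209.
Power = Φ(0.209) = 0.583.

power ≈ 0.58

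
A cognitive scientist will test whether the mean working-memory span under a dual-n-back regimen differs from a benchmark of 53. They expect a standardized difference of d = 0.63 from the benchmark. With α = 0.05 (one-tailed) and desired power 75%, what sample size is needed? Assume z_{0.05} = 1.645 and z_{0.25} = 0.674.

For a one-sample test: n = ((z_{α} + z_β) / d)².
z_{α} + z_β = 1.645 + 0.674 = 2.319.
n = (2.319 / 0.63)² = 3.681² = 13.55.
Round up.

n = 14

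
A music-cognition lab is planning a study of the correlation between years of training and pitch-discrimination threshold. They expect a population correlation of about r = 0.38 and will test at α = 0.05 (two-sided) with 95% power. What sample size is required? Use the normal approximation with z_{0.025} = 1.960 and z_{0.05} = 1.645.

Fisher's z: C = ½·ln((1+r)/(1−r)) = ½·ln(2.2258) = 0.4001.
n = ((z_{α/2} + z_β)/C)² + 3.
(1.960 + 1.645) / 0.4001 = 3.605 / 0.4001 = 9.010.
n = 9.010² + 3 = 81.18 + 3 = 84.2.
Round up.

n = 85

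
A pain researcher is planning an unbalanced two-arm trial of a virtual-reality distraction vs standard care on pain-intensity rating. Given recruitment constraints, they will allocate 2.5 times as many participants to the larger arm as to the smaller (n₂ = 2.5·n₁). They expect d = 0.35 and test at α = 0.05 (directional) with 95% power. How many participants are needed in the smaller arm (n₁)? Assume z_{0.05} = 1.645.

n₁ = 124

With allocation ratio k = n₂/n₁ = 2.5, Var(x̄₁−x̄₂) = σ²(1/n₁ + 1/(k·n₁)) = σ²·(k+1)/(k·n₁).
So n₁ = (1 + 1/k)·((z_{α} + z_β)/d)² = 1.400 × (3.290/0.35)².
n₁ = 1.400 × 88.36 = 123.7.
Round up: n₁ = 124, giving n₂ = 2.5 × 124 = 310.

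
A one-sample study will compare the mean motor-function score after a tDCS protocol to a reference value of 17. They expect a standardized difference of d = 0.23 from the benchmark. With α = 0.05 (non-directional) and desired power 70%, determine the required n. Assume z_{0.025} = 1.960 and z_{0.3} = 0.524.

For a one-sample test: n = ((z_{α/2} + z_β) / d)².
z_{α/2} + z_β = 1.960 + 0.524 = 2.484.
n = (2.484 / 0.23)² = 10.800² = 116.64.
Round up.

n = 117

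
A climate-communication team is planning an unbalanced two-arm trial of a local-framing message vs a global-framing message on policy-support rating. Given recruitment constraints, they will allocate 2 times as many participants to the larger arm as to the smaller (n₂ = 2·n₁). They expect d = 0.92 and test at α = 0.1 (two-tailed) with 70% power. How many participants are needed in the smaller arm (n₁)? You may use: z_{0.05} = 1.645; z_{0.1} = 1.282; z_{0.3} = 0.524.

n₁ = 9

With allocation ratio k = n₂/n₁ = 2, Var(x̄₁−x̄₂) = σ²(1/n₁ + 1/(k·n₁)) = σ²·(k+1)/(k·n₁).
So n₁ = (1 + 1/k)·((z_{α/2} + z_β)/d)² = 1.500 × (2.169/0.92)².
n₁ = 1.500 × 5.56 = 8.3.
Round up: n₁ = 9, giving n₂ = 2 × 9 = 18.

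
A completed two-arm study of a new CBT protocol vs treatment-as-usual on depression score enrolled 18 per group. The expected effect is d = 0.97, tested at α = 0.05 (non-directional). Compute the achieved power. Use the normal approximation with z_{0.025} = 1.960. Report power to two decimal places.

For two equal groups, power = Φ(d·√(n/2) − z_{α/2}).
d·√(n/2) = 0.97 × √(18/2) = 0.97 × 3.000 = 2.910.
z_β = 2.910 − 1.960 = 0.950.
Power = Φ(0.950) = 0.829.

power ≈ 0.83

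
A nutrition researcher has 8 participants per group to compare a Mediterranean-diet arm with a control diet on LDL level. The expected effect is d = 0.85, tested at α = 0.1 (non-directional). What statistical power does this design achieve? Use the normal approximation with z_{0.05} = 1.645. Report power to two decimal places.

power ≈ 0.52

For two equal groups, power = Φ(d·√(n/2) − z_{α/2}).
d·√(n/2) = 0.85 × √(8/2) = 0.85 × 2.000 = 1.700.
z_β = 1.700 − 1.645 = 0.055.
Power = Φ(0.055) = 0.522.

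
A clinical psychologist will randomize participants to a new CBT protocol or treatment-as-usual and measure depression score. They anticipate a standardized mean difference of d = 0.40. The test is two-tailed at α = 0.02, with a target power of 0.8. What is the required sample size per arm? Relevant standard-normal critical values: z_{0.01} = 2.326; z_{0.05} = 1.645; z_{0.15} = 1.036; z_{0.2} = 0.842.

For two independent groups with equal n: n = 2·((z_{α/2} + z_β) / d)².
z_{α/2} + z_β = 2.326 + 0.842 = 3.168.
n = 2 × (3.168 / 0.40)² = 2 × 7.920² = 2 × 62.73 = 125.5.
Round up to the next whole participant.

n = 126 per group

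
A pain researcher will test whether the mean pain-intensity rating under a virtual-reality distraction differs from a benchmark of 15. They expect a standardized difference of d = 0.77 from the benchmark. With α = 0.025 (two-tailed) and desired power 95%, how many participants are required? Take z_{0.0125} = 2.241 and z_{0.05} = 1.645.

For a one-sample test: n = ((z_{α/2} + z_β) / d)².
z_{α/2} + z_β = 2.241 + 1.645 = 3.886.
n = (3.886 / 0.77)² = 5.047² = 25.47.
Round up.

n = 26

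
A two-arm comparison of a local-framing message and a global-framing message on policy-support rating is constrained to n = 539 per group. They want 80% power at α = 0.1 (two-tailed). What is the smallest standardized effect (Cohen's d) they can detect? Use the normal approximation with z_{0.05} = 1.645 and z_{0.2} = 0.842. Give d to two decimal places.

d_min ≈ 0.15

For two independent groups of n = 539 each: d_min = (z_{α/2} + z_β)·√(2/n).
z-sum = 1.645 + 0.842 = 2.487.
d_min = 2.487 × √(2/539) = 2.487 × 0.0609 = 0.151.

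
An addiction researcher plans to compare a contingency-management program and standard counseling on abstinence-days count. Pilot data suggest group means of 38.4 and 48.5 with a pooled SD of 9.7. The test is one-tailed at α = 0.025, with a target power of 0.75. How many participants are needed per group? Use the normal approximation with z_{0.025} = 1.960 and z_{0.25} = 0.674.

n = 13 per group

Cohen's d = |M₁ − M₂| / SD_pooled = |38.4 − 48.5| / 9.7 = 10.1 / 9.7 = 1.041.
For two independent groups with equal n: n = 2·((z_{α} + z_β) / d)².
z_{α} + z_β = 1.960 + 0.674 = 2.634.
n = 2 × (2.634 / 1.041)² = 2 × 2.530² = 2 × 6.40 = 12.8.
Round up to the next whole participant.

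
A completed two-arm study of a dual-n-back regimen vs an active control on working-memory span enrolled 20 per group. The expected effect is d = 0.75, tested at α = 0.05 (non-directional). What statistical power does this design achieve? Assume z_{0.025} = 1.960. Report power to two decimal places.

power ≈ 0.66

For two equal groups, power = Φ(d·√(n/2) − z_{α/2}).
d·√(n/2) = 0.75 × √(20/2) = 0.75 × 3.162 = 2.372.
z_β = 2.372 − 1.960 = 0.412.
Power = Φ(0.412) = 0.660.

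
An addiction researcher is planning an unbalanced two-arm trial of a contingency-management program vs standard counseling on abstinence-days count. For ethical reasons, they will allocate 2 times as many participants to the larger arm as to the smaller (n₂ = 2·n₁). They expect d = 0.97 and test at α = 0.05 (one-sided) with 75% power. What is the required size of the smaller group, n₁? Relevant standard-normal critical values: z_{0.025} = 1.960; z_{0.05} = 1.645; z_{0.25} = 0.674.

n₁ = 9

With allocation ratio k = n₂/n₁ = 2, Var(x̄₁−x̄₂) = σ²(1/n₁ + 1/(k·n₁)) = σ²·(k+1)/(k·n₁).
So n₁ = (1 + 1/k)·((z_{α} + z_β)/d)² = 1.500 × (2.319/0.97)².
n₁ = 1.500 × 5.72 = 8.6.
Round up: n₁ = 9, giving n₂ = 2 × 9 = 18.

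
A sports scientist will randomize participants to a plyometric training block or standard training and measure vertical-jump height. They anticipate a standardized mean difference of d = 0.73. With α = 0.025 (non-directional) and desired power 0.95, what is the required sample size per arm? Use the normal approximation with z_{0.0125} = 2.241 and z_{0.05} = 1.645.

For two independent groups with equal n: n = 2·((z_{α/2} + z_β) / d)².
z_{α/2} + z_β = 2.241 + 1.645 = 3.886.
n = 2 × (3.886 / 0.73)² = 2 × 5.323² = 2 × 28.34 = 56.7.
Round up to the next whole participant.

n = 57 per group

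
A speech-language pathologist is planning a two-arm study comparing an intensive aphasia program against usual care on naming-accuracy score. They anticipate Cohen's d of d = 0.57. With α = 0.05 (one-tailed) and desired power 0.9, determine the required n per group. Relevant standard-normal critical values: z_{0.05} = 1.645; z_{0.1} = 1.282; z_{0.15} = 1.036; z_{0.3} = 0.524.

n = 53 per group

For two independent groups with equal n: n = 2·((z_{α} + z_β) / d)².
z_{α} + z_β = 1.645 + 1.282 = 2.927.
n = 2 × (2.927 / 0.57)² = 2 × 5.135² = 2 × 26.37 = 52.7.
Round up to the next whole participant.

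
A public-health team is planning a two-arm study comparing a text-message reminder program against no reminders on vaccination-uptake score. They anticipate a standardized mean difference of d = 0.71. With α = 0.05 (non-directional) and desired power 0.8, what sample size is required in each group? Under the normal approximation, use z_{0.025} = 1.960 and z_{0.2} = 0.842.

For two independent groups with equal n: n = 2·((z_{α/2} + z_β) / d)².
z_{α/2} + z_β = 1.960 + 0.842 = 2.802.
n = 2 × (2.802 / 0.71)² = 2 × 3.946² = 2 × 15.57 = 31.1.
Round up to the next whole participant.

n = 32 per group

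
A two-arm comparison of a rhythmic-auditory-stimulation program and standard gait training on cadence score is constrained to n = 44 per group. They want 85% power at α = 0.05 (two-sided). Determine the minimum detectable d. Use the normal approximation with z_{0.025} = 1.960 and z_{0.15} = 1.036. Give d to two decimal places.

For two independent groups of n = 44 each: d_min = (z_{α/2} + z_β)·√(2/n).
z-sum = 1.960 + 1.036 = 2.996.
d_min = 2.996 × √(2/44) = 2.996 × 0.2132 = 0.639.

d_min ≈ 0.64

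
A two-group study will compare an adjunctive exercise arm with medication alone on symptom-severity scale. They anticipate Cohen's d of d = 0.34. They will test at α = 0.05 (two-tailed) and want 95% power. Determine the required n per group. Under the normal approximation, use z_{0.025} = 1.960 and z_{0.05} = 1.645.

For two independent groups with equal n: n = 2·((z_{α/2} + z_β) / d)².
z_{α/2} + z_β = 1.960 + 1.645 = 3.605.
n = 2 × (3.605 / 0.34)² = 2 × 10.603² = 2 × 112.42 = 224.8.
Round up to the next whole participant.

n = 225 per group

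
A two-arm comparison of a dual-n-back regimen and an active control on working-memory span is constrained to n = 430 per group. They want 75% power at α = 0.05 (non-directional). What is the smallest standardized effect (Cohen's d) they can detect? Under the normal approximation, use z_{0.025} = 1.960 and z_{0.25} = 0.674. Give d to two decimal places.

For two independent groups of n = 430 each: d_min = (z_{α/2} + z_β)·√(2/n).
z-sum = 1.960 + 0.674 = 2.634.
d_min = 2.634 × √(2/430) = 2.634 × 0.0682 = 0.180.

d_min ≈ 0.18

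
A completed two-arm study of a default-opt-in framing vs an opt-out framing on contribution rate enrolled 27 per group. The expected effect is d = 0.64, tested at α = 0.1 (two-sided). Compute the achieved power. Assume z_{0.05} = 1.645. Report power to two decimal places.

For two equal groups, power = Φ(d·√(n/2) − z_{α/2}).
d·√(n/2) = 0.64 × √(27/2) = 0.64 × 3.674 = 2.352.
z_β = 2.352 − 1.645 = 0.707.
Power = Φ(0.707) = 0.760.

power ≈ 0.76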